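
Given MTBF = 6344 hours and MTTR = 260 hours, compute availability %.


Availability = MTBF / (MTBF + MTTR)
Availability = 6344 / (6344 + 260)
Availability = 6344 / 6604
Availability = 96.063%

96.063%


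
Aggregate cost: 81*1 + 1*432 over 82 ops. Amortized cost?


Formula: Amortized cost = Total cost / Operations
Total cost = (81 * 1) + (1 * 432)
Total cost = 81 + 432 = 513
Amortized = 513 / 82 = 6.2561

6.2561


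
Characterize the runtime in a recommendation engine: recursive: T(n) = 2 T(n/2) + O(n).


Reasoning: master theorem case 2 (merge-sort recurrence)
Complexity: O(n log n)

O(n log n)


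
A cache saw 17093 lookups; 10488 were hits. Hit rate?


Formula: hit rate = hits / (hits + misses) * 100
hit rate = 10488 / (10488 + 6605) * 100
hit rate = 10488 / 17093 * 100
hit rate = 61.36%

61.36%


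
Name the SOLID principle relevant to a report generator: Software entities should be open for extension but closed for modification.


This describes the Open/Closed Principle (OCP)

Open/Closed Principle (OCP)


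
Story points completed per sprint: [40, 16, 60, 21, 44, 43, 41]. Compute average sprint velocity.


Formula: Avg velocity = Total points / Number of sprints
Points: [40, 16, 60, 21, 44, 43, 41]
Sum = 40 + 16 + 60 + 21 + 44 + 43 + 41 = 265
Avg velocity = 265 / 7 = 37.86 points/sprint

37.86 points/sprint


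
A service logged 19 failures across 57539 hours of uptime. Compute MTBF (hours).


Formula: MTBF = Total operating time / Number of failures
MTBF = 57539 / 19
MTBF = 3028.37 hours

3028.37 hours


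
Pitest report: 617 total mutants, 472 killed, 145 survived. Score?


Mutation score = killed / total * 100
Mutation score = 472 / 617 * 100
Mutation score = 76.5%

76.5%


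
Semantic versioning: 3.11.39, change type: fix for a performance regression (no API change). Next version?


Current: 3.11.39
Change category: 'fix for a performance regression (no API change)' → patch bump
SemVer rule: patch bump → increment PATCH (MAJOR and MINOR unchanged)
New: 3.11.40

3.11.40


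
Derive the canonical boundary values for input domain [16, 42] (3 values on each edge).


Range: [16, 42]
Boundaries: just below min, min, min+1, max-1, max, just above max
Values: [15, 16, 17, 41, 42, 43]

[15, 16, 17, 41, 42, 43]


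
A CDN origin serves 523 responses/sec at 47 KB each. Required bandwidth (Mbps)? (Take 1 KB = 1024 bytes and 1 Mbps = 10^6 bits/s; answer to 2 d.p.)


Formula: Mbps = payload_bytes * RPS * 8 / 1e6
Payload per request = 47 KB = 47 * 1024 = 48128 bytes
Total bytes/sec = 48128 * 523 = 25170944
Total bits/sec = 25170944 * 8 = 201367552
Mbps = 201367552 / 1e6 = 201.37

201.37 Mbps


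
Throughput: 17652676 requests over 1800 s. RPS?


Formula: throughput = requests / seconds
throughput = 17652676 / 1800
throughput = 9807.04 requests/second

9807.04 requests/second


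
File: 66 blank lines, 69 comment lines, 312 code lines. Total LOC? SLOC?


Total LOC = blank + comment + code
Total LOC = 66 + 69 + 312 = 447
SLOC (source only) = code = 312

Total LOC: 447, SLOC: 312


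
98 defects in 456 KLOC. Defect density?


Defect density = defects / KLOC
Defect density = 98 / 456
Defect density = 0.215 defects/KLOC

0.215 defects/KLOC


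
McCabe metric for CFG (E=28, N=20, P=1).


Formula: V(G) = E - N + 2P
V(G) = 28 - 20 + 2*1
V(G) = 8 + 2
V(G) = 10

10


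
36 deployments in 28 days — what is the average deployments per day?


Formula: deployments per day = releases / days
= 36 / 28
= 1.286 deploys/day
(equivalently, 9.0 deploys/week)

1.286 deploys/day


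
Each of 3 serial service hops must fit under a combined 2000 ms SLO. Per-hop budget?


Formula: per_stage = total_budget / stages
per_stage = 2000 / 3
per_stage = 666.67 ms

666.67 ms


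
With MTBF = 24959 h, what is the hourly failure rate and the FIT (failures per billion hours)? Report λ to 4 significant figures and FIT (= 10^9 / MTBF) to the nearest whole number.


Formula: λ = 1 / MTBF; FIT = λ × 1e9 = 1e9 / MTBF
λ = 1 / 24959 ≈ 4.007e-05 failures/hour
FIT = 1e9 / 24959 ≈ 40066 failures per 1e9 hours (nearest whole number)

λ = 4.007e-05 /h, FIT = 40066


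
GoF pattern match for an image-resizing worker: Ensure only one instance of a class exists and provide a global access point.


This matches the Singleton pattern

Singleton


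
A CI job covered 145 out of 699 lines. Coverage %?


Coverage = covered / total * 100
Coverage = 145 / 699 * 100
Coverage = 20.74%

20.74%


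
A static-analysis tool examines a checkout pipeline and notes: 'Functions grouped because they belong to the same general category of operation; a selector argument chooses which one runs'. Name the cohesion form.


Reasoning: Grouped by category of activity, not by data or sequence
Type: Logical cohesion

Logical cohesion


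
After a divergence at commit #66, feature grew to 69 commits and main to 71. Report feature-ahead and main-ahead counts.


Common ancestor: commit #66
feature commits after divergence: 69 - 66 = 3
main commits after divergence: 71 - 66 = 5
feature is 3 commits ahead of main
main is 5 commits ahead of feature

feature ahead: 3, main ahead: 5


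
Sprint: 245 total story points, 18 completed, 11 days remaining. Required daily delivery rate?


Formula: Required rate = Remaining points / Days left
Remaining = 245 - 18 = 227 points
Required rate = 227 / 11 = 20.64 points/day

20.64 points/day


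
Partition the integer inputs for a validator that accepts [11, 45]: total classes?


Valid range: [11, 45]
Class 1: x < 11 — invalid
Class 2: 11 ≤ x ≤ 45 — valid
Class 3: x > 45 — invalid
Total equivalence classes: 3

3 equivalence classes


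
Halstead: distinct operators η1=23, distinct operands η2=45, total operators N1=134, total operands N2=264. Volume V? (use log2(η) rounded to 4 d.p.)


Formula: V = N * log2(η), where N = N1 + N2 and η = η1 + η2
η = 23 + 45 = 68
N = 134 + 264 = 398
log2(68) ≈ 6.0875
V = 398 * 6.0875 = 2422.83

2422.83


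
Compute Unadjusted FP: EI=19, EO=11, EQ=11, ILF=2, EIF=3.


UFP = EI*4 + EO*5 + EQ*4 + ILF*10 + EIF*7
UFP = 19*4 + 11*5 + 11*4 + 2*10 + 3*7
UFP = 76 + 55 + 44 + 20 + 21
UFP = 216

216


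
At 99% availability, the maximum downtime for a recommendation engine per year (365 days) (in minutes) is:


Formula: allowed downtime = period * (100 - SLA) / 100
Period (year (365 days)) = 525600 minutes
Unavailability fraction = (100 - 99.0) / 100
Allowed downtime = 525600 * (100 - 99.0) / 100
Allowed downtime = 5256.0 minutes

5256.0 minutes


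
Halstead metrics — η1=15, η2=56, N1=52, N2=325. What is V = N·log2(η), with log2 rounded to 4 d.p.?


Formula: V = N * log2(η), where N = N1 + N2 and η = η1 + η2
η = 15 + 56 = 71
N = 52 + 325 = 377
log2(71) ≈ 6.1497
V = 377 * 6.1497 = 2318.44

2318.44


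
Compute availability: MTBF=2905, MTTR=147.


Availability = MTBF / (MTBF + MTTR)
Availability = 2905 / (2905 + 147)
Availability = 2905 / 3052
Availability = 95.1835%

95.1835%


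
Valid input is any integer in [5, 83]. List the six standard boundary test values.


Range: [5, 83]
Boundaries: just below min, min, min+1, max-1, max, just above max
Values: [4, 5, 6, 82, 83, 84]

[4, 5, 6, 82, 83, 84]


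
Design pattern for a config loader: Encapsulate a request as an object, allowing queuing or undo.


This matches the Command pattern

Command


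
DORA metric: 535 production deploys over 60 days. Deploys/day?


Formula: deployments per day = releases / days
= 535 / 60
= 8.917 deploys/day
(equivalently, 62.42 deploys/week)

8.917 deploys/day


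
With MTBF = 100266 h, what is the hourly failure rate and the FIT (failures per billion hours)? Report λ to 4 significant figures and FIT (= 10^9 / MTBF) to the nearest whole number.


Formula: λ = 1 / MTBF; FIT = λ × 1e9 = 1e9 / MTBF
λ = 1 / 100266 ≈ 9.973e-06 failures/hour
FIT = 1e9 / 100266 ≈ 9973 failures per 1e9 hours (nearest whole number)

λ = 9.973e-06 /h, FIT = 9973


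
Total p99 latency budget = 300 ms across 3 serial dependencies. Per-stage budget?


Formula: per_stage = total_budget / stages
per_stage = 300 / 3
per_stage = 100.0 ms

100.0 ms


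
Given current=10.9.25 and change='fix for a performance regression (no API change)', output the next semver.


Current: 10.9.25
Change category: 'fix for a performance regression (no API change)' → patch bump
SemVer rule: patch bump → increment PATCH (MAJOR and MINOR unchanged)
New: 10.9.26

10.9.26


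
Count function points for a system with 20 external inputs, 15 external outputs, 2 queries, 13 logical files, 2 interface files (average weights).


UFP = EI*4 + EO*5 + EQ*4 + ILF*10 + EIF*7
UFP = 20*4 + 15*5 + 2*4 + 13*10 + 2*7
UFP = 80 + 75 + 8 + 130 + 14
UFP = 307

307


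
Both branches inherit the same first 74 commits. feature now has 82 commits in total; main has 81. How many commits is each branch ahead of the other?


Common ancestor: commit #74
feature commits after divergence: 82 - 74 = 8
main commits after divergence: 81 - 74 = 7
feature is 8 commits ahead of main
main is 7 commits ahead of feature

feature ahead: 8, main ahead: 7


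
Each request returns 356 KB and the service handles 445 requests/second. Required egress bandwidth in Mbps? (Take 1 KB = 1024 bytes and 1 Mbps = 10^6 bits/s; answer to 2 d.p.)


Formula: Mbps = payload_bytes * RPS * 8 / 1e6
Payload per request = 356 KB = 356 * 1024 = 364544 bytes
Total bytes/sec = 364544 * 445 = 162222080
Total bits/sec = 162222080 * 8 = 1297776640
Mbps = 1297776640 / 1e6 = 1297.78

1297.78 Mbps


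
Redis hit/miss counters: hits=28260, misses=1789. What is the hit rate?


Formula: hit rate = hits / (hits + misses) * 100
hit rate = 28260 / (28260 + 1789) * 100
hit rate = 28260 / 30049 * 100
hit rate = 94.05%

94.05%


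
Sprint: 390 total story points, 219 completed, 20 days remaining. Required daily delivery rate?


Formula: Required rate = Remaining points / Days left
Remaining = 390 - 219 = 171 points
Required rate = 171 / 20 = 8.55 points/day

8.55 points/day


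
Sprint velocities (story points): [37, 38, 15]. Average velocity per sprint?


Formula: Avg velocity = Total points / Number of sprints
Points: [37, 38, 15]
Sum = 37 + 38 + 15 = 90
Avg velocity = 90 / 3 = 30.0 points/sprint

30.0 points/sprint


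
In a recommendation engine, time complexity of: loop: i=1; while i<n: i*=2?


Reasoning: i doubles each step so iterations are log2(n)
Complexity: O(log n)

O(log n)


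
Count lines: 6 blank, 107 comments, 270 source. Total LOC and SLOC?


Total LOC = blank + comment + code
Total LOC = 6 + 107 + 270 = 383
SLOC (source only) = code = 270

Total LOC: 383, SLOC: 270


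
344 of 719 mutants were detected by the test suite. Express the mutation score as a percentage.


Mutation score = killed / total * 100
Mutation score = 344 / 719 * 100
Mutation score = 47.84%

47.84%


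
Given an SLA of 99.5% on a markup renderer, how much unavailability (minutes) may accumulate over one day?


Formula: allowed downtime = period * (100 - SLA) / 100
Period (day) = 1440 minutes
Unavailability fraction = (100 - 99.5) / 100
Allowed downtime = 1440 * (100 - 99.5) / 100
Allowed downtime = 7.2 minutes

7.2 minutes


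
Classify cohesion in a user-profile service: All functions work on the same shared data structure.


Reasoning: Functions share data
Type: Communicational cohesion

Communicational cohesion


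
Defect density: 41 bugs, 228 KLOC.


Defect density = defects / KLOC
Defect density = 41 / 228
Defect density = 0.18 defects/KLOC

0.18 defects/KLOC


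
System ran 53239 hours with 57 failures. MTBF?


Formula: MTBF = Total operating time / Number of failures
MTBF = 53239 / 57
MTBF = 934.02 hours

934.02 hours


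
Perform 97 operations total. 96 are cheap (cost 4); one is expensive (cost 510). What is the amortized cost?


Formula: Amortized cost = Total cost / Operations
Total cost = (96 * 4) + (1 * 510)
Total cost = 384 + 510 = 894
Amortized = 894 / 97 = 9.2165

9.2165


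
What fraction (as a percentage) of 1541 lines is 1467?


Coverage = covered / total * 100
Coverage = 1467 / 1541 * 100
Coverage = 95.2%

95.2%


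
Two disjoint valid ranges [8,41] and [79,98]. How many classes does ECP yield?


Valid ranges: [8,41] and [79,98]
Class 1: x < 8 — invalid
Class 2: 8 ≤ x ≤ 41 — valid
Class 3: 41 < x < 79 — invalid (gap between ranges)
Class 4: 79 ≤ x ≤ 98 — valid
Class 5: x > 98 — invalid
Total equivalence classes: 5

5 equivalence classes


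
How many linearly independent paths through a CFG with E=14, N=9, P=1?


Formula: V(G) = E - N + 2P
V(G) = 14 - 9 + 2*1
V(G) = 5 + 2
V(G) = 7

7


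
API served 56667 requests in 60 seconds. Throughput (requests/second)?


Formula: throughput = requests / seconds
throughput = 56667 / 60
throughput = 944.45 requests/second

944.45 requests/second


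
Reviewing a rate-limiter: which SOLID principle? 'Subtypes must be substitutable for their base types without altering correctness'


This describes the Liskov Substitution Principle (LSP)

Liskov Substitution Principle (LSP)


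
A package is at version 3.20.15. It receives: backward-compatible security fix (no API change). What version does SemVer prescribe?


Current: 3.20.15
Change category: 'backward-compatible security fix (no API change)' → patch bump
SemVer rule: patch bump → increment PATCH (MAJOR and MINOR unchanged)
New: 3.20.16

3.20.16


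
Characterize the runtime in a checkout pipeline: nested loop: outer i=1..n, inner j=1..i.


Reasoning: triangle: n(n+1)/2 ~ n^2/2
Complexity: O(n^2)

O(n^2)


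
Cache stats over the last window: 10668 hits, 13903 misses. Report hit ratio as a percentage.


Formula: hit rate = hits / (hits + misses) * 100
hit rate = 10668 / (10668 + 13903) * 100
hit rate = 10668 / 24571 * 100
hit rate = 43.42%

43.42%


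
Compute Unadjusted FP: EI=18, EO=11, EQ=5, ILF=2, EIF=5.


UFP = EI*4 + EO*5 + EQ*4 + ILF*10 + EIF*7
UFP = 18*4 + 11*5 + 5*4 + 2*10 + 5*7
UFP = 72 + 55 + 20 + 20 + 35
UFP = 202

202


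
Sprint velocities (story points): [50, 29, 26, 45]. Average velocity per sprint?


Formula: Avg velocity = Total points / Number of sprints
Points: [50, 29, 26, 45]
Sum = 50 + 29 + 26 + 45 = 150
Avg velocity = 150 / 4 = 37.5 points/sprint

37.5 points/sprint


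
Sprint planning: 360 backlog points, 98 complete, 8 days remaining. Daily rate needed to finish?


Formula: Required rate = Remaining points / Days left
Remaining = 360 - 98 = 262 points
Required rate = 262 / 8 = 32.75 points/day

32.75 points/day


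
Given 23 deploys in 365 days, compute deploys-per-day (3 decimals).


Formula: deployments per day = releases / days
= 23 / 365
= 0.063 deploys/day
(equivalently, 0.44 deploys/week)

0.063 deploys/day


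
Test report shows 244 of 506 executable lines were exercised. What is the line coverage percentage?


Coverage = covered / total * 100
Coverage = 244 / 506 * 100
Coverage = 48.22%

48.22%


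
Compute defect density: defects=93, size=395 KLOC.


Defect density = defects / KLOC
Defect density = 93 / 395
Defect density = 0.235 defects/KLOC

0.235 defects/KLOC


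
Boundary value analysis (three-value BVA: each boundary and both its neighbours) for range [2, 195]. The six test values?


Range: [2, 195]
Boundaries: just below min, min, min+1, max-1, max, just above max
Values: [1, 2, 3, 194, 195, 196]

[1, 2, 3, 194, 195, 196]


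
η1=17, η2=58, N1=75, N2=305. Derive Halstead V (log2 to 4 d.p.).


Formula: V = N * log2(η), where N = N1 + N2 and η = η1 + η2
η = 17 + 58 = 75
N = 75 + 305 = 380
log2(75) ≈ 6.2288
V = 380 * 6.2288 = 2366.94

2366.94


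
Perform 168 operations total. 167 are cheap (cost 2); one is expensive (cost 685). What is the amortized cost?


Formula: Amortized cost = Total cost / Operations
Total cost = (167 * 2) + (1 * 685)
Total cost = 334 + 685 = 1019
Amortized = 1019 / 168 = 6.0655

6.0655


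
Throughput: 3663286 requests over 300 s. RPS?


Formula: throughput = requests / seconds
throughput = 3663286 / 300
throughput = 12210.95 requests/second

12210.95 requests/second


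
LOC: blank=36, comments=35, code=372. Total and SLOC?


Total LOC = blank + comment + code
Total LOC = 36 + 35 + 372 = 443
SLOC (source only) = code = 372

Total LOC: 443, SLOC: 372


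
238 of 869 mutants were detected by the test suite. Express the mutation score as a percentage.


Mutation score = killed / total * 100
Mutation score = 238 / 869 * 100
Mutation score = 27.39%

27.39%


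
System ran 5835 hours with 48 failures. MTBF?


Formula: MTBF = Total operating time / Number of failures
MTBF = 5835 / 48
MTBF = 121.56 hours

121.56 hours


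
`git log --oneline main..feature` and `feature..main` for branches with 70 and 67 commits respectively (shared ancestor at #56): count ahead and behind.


Common ancestor: commit #56
feature commits after divergence: 70 - 56 = 14
main commits after divergence: 67 - 56 = 11
feature is 14 commits ahead of main
main is 11 commits ahead of feature

feature ahead: 14, main ahead: 11


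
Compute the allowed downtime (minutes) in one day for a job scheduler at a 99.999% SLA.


Formula: allowed downtime = period * (100 - SLA) / 100
Period (day) = 1440 minutes
Unavailability fraction = (100 - 99.999) / 100
Allowed downtime = 1440 * (100 - 99.999) / 100
Allowed downtime = 0.0144 minutes

0.0144 minutes


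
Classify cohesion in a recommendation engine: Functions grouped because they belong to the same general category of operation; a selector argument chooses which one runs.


Reasoning: Grouped by category of activity, not by data or sequence
Type: Logical cohesion

Logical cohesion


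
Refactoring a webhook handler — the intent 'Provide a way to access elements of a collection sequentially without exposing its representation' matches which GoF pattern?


This matches the Iterator pattern

Iterator


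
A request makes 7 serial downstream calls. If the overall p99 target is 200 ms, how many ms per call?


Formula: per_stage = total_budget / stages
per_stage = 200 / 7
per_stage = 28.57 ms

28.57 ms


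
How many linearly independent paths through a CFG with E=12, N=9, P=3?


Formula: V(G) = E - N + 2P
V(G) = 12 - 9 + 2*3
V(G) = 3 + 6
V(G) = 9

9


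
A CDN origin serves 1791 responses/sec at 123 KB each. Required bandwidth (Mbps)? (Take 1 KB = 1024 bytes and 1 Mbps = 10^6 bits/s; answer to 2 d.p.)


Formula: Mbps = payload_bytes * RPS * 8 / 1e6
Payload per request = 123 KB = 123 * 1024 = 125952 bytes
Total bytes/sec = 125952 * 1791 = 225580032
Total bits/sec = 225580032 * 8 = 1804640256
Mbps = 1804640256 / 1e6 = 1804.64

1804.64 Mbps


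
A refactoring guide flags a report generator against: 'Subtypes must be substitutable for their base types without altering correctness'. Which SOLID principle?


This describes the Liskov Substitution Principle (LSP)

Liskov Substitution Principle (LSP)


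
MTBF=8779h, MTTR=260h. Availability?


Availability = MTBF / (MTBF + MTTR)
Availability = 8779 / (8779 + 260)
Availability = 8779 / 9039
Availability = 97.1236%

97.1236%


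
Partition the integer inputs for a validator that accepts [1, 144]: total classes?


Valid range: [1, 144]
Class 1: x < 1 — invalid
Class 2: 1 ≤ x ≤ 144 — valid
Class 3: x > 144 — invalid
Total equivalence classes: 3

3 equivalence classes


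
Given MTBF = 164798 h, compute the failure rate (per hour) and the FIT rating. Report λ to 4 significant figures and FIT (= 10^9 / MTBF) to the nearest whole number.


Formula: λ = 1 / MTBF; FIT = λ × 1e9 = 1e9 / MTBF
λ = 1 / 164798 ≈ 6.068e-06 failures/hour
FIT = 1e9 / 164798 ≈ 6068 failures per 1e9 hours (nearest whole number)

λ = 6.068e-06 /h, FIT = 6068


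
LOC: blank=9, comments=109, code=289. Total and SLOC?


Total LOC = blank + comment + code
Total LOC = 9 + 109 + 289 = 407
SLOC (source only) = code = 289

Total LOC: 407, SLOC: 289


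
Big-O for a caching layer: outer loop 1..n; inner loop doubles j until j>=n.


Reasoning: linear outer times logarithmic inner
Complexity: O(n log n)

O(n log n)


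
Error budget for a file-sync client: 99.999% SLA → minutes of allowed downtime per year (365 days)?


Formula: allowed downtime = period * (100 - SLA) / 100
Period (year (365 days)) = 525600 minutes
Unavailability fraction = (100 - 99.999) / 100
Allowed downtime = 525600 * (100 - 99.999) / 100
Allowed downtime = 5.256 minutes

5.256 minutes


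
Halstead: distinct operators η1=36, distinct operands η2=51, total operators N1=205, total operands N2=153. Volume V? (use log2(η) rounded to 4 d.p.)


Formula: V = N * log2(η), where N = N1 + N2 and η = η1 + η2
η = 36 + 51 = 87
N = 205 + 153 = 358
log2(87) ≈ 6.4429
V = 358 * 6.4429 = 2306.56

2306.56


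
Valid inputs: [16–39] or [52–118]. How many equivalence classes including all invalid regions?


Valid ranges: [16,39] and [52,118]
Class 1: x < 16 — invalid
Class 2: 16 ≤ x ≤ 39 — valid
Class 3: 39 < x < 52 — invalid (gap between ranges)
Class 4: 52 ≤ x ≤ 118 — valid
Class 5: x > 118 — invalid
Total equivalence classes: 5

5 equivalence classes


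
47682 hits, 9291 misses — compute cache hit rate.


Formula: hit rate = hits / (hits + misses) * 100
hit rate = 47682 / (47682 + 9291) * 100
hit rate = 47682 / 56973 * 100
hit rate = 83.69%

83.69%


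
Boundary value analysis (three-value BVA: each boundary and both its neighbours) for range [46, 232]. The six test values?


Range: [46, 232]
Boundaries: just below min, min, min+1, max-1, max, just above max
Values: [45, 46, 47, 231, 232, 233]

[45, 46, 47, 231, 232, 233]


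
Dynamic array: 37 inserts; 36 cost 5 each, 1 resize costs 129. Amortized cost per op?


Formula: Amortized cost = Total cost / Operations
Total cost = (36 * 5) + (1 * 129)
Total cost = 180 + 129 = 309
Amortized = 309 / 37 = 8.3514

8.3514


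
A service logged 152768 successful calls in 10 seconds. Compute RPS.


Formula: throughput = requests / seconds
throughput = 152768 / 10
throughput = 15276.8 requests/second

15276.8 requests/second


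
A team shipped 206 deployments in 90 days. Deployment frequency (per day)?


Formula: deployments per day = releases / days
= 206 / 90
= 2.289 deploys/day
(equivalently, 16.02 deploys/week)

2.289 deploys/day


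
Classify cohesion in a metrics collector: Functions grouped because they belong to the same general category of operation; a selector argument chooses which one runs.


Reasoning: Grouped by category of activity, not by data or sequence
Type: Logical cohesion

Logical cohesion


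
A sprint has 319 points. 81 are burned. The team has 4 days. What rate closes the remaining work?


Formula: Required rate = Remaining points / Days left
Remaining = 319 - 81 = 238 points
Required rate = 238 / 4 = 59.5 points/day

59.5 points/day


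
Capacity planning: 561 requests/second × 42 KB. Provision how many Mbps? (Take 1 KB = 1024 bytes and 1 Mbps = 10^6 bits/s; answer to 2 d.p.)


Formula: Mbps = payload_bytes * RPS * 8 / 1e6
Payload per request = 42 KB = 42 * 1024 = 43008 bytes
Total bytes/sec = 43008 * 561 = 24127488
Total bits/sec = 24127488 * 8 = 193019904
Mbps = 193019904 / 1e6 = 193.02

193.02 Mbps


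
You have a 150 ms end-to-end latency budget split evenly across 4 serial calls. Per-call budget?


Formula: per_stage = total_budget / stages
per_stage = 150 / 4
per_stage = 37.5 ms

37.5 ms


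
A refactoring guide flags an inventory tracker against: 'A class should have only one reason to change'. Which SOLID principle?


This describes the Single Responsibility Principle (SRP)

Single Responsibility Principle (SRP)


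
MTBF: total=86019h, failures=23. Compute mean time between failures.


Formula: MTBF = Total operating time / Number of failures
MTBF = 86019 / 23
MTBF = 3739.96 hours

3739.96 hours


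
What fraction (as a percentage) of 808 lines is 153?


Coverage = covered / total * 100
Coverage = 153 / 808 * 100
Coverage = 18.94%

18.94%


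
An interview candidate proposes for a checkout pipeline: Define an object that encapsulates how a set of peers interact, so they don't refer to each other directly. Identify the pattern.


This matches the Mediator pattern

Mediator


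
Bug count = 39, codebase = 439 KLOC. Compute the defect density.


Defect density = defects / KLOC
Defect density = 39 / 439
Defect density = 0.089 defects/KLOC

0.089 defects/KLOC


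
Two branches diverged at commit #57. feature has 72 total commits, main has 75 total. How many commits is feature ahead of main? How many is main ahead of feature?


Common ancestor: commit #57
feature commits after divergence: 72 - 57 = 15
main commits after divergence: 75 - 57 = 18
feature is 15 commits ahead of main
main is 18 commits ahead of feature

feature ahead: 15, main ahead: 18


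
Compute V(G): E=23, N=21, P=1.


Formula: V(G) = E - N + 2P
V(G) = 23 - 21 + 2*1
V(G) = 2 + 2
V(G) = 4

4


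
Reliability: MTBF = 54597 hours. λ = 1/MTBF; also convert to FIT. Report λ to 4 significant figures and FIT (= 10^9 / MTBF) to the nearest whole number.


Formula: λ = 1 / MTBF; FIT = λ × 1e9 = 1e9 / MTBF
λ = 1 / 54597 ≈ 1.832e-05 failures/hour
FIT = 1e9 / 54597 ≈ 18316 failures per 1e9 hours (nearest whole number)

λ = 1.832e-05 /h, FIT = 18316


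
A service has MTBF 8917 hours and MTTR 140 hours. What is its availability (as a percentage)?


Availability = MTBF / (MTBF + MTTR)
Availability = 8917 / (8917 + 140)
Availability = 8917 / 9057
Availability = 98.4542%

98.4542%


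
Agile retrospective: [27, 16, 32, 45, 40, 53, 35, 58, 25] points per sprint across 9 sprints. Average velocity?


Formula: Avg velocity = Total points / Number of sprints
Points: [27, 16, 32, 45, 40, 53, 35, 58, 25]
Sum = 27 + 16 + 32 + 45 + 40 + 53 + 35 + 58 + 25 = 331
Avg velocity = 331 / 9 = 36.78 points/sprint

36.78 points/sprint


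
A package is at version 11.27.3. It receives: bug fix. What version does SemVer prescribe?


Current: 11.27.3
Change category: 'bug fix' → patch bump
SemVer rule: patch bump → increment PATCH (MAJOR and MINOR unchanged)
New: 11.27.4

11.27.4


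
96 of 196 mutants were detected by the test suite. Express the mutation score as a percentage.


Mutation score = killed / total * 100
Mutation score = 96 / 196 * 100
Mutation score = 48.98%

48.98%


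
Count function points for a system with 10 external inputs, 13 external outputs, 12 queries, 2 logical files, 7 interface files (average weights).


UFP = EI*4 + EO*5 + EQ*4 + ILF*10 + EIF*7
UFP = 10*4 + 13*5 + 12*4 + 2*10 + 7*7
UFP = 40 + 65 + 48 + 20 + 49
UFP = 222

222


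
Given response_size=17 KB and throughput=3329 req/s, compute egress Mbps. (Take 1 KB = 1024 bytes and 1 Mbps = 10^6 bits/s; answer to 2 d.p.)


Formula: Mbps = payload_bytes * RPS * 8 / 1e6
Payload per request = 17 KB = 17 * 1024 = 17408 bytes
Total bytes/sec = 17408 * 3329 = 57951232
Total bits/sec = 57951232 * 8 = 463609856
Mbps = 463609856 / 1e6 = 463.61

463.61 Mbps


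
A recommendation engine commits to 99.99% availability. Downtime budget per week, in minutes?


Formula: allowed downtime = period * (100 - SLA) / 100
Period (week) = 10080 minutes
Unavailability fraction = (100 - 99.99) / 100
Allowed downtime = 10080 * (100 - 99.99) / 100
Allowed downtime = 1.008 minutes

1.008 minutes


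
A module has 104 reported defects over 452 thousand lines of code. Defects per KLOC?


Defect density = defects / KLOC
Defect density = 104 / 452
Defect density = 0.23 defects/KLOC

0.23 defects/KLOC


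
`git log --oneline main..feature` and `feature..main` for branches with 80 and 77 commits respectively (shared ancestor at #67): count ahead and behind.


Common ancestor: commit #67
feature commits after divergence: 80 - 67 = 13
main commits after divergence: 77 - 67 = 10
feature is 13 commits ahead of main
main is 10 commits ahead of feature

feature ahead: 13, main ahead: 10


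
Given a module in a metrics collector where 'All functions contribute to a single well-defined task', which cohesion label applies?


Reasoning: Best: single purpose
Type: Functional cohesion

Functional cohesion


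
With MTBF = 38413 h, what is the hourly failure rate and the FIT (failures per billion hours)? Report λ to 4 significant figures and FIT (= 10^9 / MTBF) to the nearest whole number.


Formula: λ = 1 / MTBF; FIT = λ × 1e9 = 1e9 / MTBF
λ = 1 / 38413 ≈ 2.603e-05 failures/hour
FIT = 1e9 / 38413 ≈ 26033 failures per 1e9 hours (nearest whole number)

λ = 2.603e-05 /h, FIT = 26033


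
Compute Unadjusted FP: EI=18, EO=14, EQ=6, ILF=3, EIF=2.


UFP = EI*4 + EO*5 + EQ*4 + ILF*10 + EIF*7
UFP = 18*4 + 14*5 + 6*4 + 3*10 + 2*7
UFP = 72 + 70 + 24 + 30 + 14
UFP = 210

210


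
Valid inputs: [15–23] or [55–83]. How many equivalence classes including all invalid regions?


Valid ranges: [15,23] and [55,83]
Class 1: x < 15 — invalid
Class 2: 15 ≤ x ≤ 23 — valid
Class 3: 23 < x < 55 — invalid (gap between ranges)
Class 4: 55 ≤ x ≤ 83 — valid
Class 5: x > 83 — invalid
Total equivalence classes: 5

5 equivalence classes


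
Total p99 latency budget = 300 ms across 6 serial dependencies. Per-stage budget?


Formula: per_stage = total_budget / stages
per_stage = 300 / 6
per_stage = 50.0 ms

50.0 ms


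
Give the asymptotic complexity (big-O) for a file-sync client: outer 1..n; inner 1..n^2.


Reasoning: n times n^2
Complexity: O(n^3)

O(n^3)


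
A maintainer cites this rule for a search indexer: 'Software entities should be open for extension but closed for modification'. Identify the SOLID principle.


This describes the Open/Closed Principle (OCP)

Open/Closed Principle (OCP)


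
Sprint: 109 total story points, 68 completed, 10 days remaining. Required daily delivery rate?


Formula: Required rate = Remaining points / Days left
Remaining = 109 - 68 = 41 points
Required rate = 41 / 10 = 4.1 points/day

4.1 points/day


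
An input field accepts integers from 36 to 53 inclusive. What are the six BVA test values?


Range: [36, 53]
Boundaries: just below min, min, min+1, max-1, max, just above max
Values: [35, 36, 37, 52, 53, 54]

[35, 36, 37, 52, 53, 54]


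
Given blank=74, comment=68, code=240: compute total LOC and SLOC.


Total LOC = blank + comment + code
Total LOC = 74 + 68 + 240 = 382
SLOC (source only) = code = 240

Total LOC: 382, SLOC: 240


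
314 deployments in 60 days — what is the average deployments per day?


Formula: deployments per day = releases / days
= 314 / 60
= 5.233 deploys/day
(equivalently, 36.63 deploys/week)

5.233 deploys/day


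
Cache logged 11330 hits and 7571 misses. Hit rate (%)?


Formula: hit rate = hits / (hits + misses) * 100
hit rate = 11330 / (11330 + 7571) * 100
hit rate = 11330 / 18901 * 100
hit rate = 59.94%

59.94%


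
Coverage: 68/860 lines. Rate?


Coverage = covered / total * 100
Coverage = 68 / 860 * 100
Coverage = 7.91%

7.91%


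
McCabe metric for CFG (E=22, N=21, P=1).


Formula: V(G) = E - N + 2P
V(G) = 22 - 21 + 2*1
V(G) = 1 + 2
V(G) = 3

3


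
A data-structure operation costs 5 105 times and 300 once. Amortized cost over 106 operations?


Formula: Amortized cost = Total cost / Operations
Total cost = (105 * 5) + (1 * 300)
Total cost = 525 + 300 = 825
Amortized = 825 / 106 = 7.783

7.783


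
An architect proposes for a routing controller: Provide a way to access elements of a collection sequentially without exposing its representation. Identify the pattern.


This matches the Iterator pattern

Iterator


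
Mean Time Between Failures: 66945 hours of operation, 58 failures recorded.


Formula: MTBF = Total operating time / Number of failures
MTBF = 66945 / 58
MTBF = 1154.22 hours

1154.22 hours


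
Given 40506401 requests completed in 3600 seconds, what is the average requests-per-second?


Formula: throughput = requests / seconds
throughput = 40506401 / 3600
throughput = 11251.78 requests/second

11251.78 requests/second


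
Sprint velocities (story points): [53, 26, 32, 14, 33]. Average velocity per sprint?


Formula: Avg velocity = Total points / Number of sprints
Points: [53, 26, 32, 14, 33]
Sum = 53 + 26 + 32 + 14 + 33 = 158
Avg velocity = 158 / 5 = 31.6 points/sprint

31.6 points/sprint


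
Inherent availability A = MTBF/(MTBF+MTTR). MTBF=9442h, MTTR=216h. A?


Availability = MTBF / (MTBF + MTTR)
Availability = 9442 / (9442 + 216)
Availability = 9442 / 9658
Availability = 97.7635%

97.7635%


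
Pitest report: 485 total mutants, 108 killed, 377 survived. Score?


Mutation score = killed / total * 100
Mutation score = 108 / 485 * 100
Mutation score = 22.27%

22.27%


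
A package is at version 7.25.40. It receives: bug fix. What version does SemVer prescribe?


Current: 7.25.40
Change category: 'bug fix' → patch bump
SemVer rule: patch bump → increment PATCH (MAJOR and MINOR unchanged)
New: 7.25.41

7.25.41


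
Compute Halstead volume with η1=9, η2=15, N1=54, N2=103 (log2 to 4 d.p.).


Formula: V = N * log2(η), where N = N1 + N2 and η = η1 + η2
η = 9 + 15 = 24
N = 54 + 103 = 157
log2(24) ≈ 4.5850
V = 157 * 4.5850 = 719.85

719.85


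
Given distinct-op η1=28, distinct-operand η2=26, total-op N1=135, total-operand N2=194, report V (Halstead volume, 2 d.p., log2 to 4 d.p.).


Formula: V = N * log2(η), where N = N1 + N2 and η = η1 + η2
η = 28 + 26 = 54
N = 135 + 194 = 329
log2(54) ≈ 5.7549
V = 329 * 5.7549 = 1893.36

1893.36


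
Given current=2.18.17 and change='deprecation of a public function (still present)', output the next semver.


Current: 2.18.17
Change category: 'deprecation of a public function (still present)' → minor bump
SemVer rule: minor bump → increment MINOR, reset PATCH to 0 (MAJOR unchanged)
New: 2.19.0

2.19.0


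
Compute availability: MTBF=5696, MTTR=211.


Availability = MTBF / (MTBF + MTTR)
Availability = 5696 / (5696 + 211)
Availability = 5696 / 5907
Availability = 96.428%

96.428%


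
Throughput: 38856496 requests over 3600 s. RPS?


Formula: throughput = requests / seconds
throughput = 38856496 / 3600
throughput = 10793.47 requests/second

10793.47 requests/second


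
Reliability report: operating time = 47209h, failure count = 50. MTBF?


Formula: MTBF = Total operating time / Number of failures
MTBF = 47209 / 50
MTBF = 944.18 hours

944.18 hours


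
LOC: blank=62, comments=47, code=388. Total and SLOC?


Total LOC = blank + comment + code
Total LOC = 62 + 47 + 388 = 497
SLOC (source only) = code = 388

Total LOC: 497, SLOC: 388


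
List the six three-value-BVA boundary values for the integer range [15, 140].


Range: [15, 140]
Boundaries: just below min, min, min+1, max-1, max, just above max
Values: [14, 15, 16, 139, 140, 141]

[14, 15, 16, 139, 140, 141]


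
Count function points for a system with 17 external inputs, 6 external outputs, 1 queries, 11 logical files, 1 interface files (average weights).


UFP = EI*4 + EO*5 + EQ*4 + ILF*10 + EIF*7
UFP = 17*4 + 6*5 + 1*4 + 11*10 + 1*7
UFP = 68 + 30 + 4 + 110 + 7
UFP = 219

219


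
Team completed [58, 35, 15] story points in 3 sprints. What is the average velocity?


Formula: Avg velocity = Total points / Number of sprints
Points: [58, 35, 15]
Sum = 58 + 35 + 15 = 108
Avg velocity = 108 / 3 = 36.0 points/sprint

36.0 points/sprint


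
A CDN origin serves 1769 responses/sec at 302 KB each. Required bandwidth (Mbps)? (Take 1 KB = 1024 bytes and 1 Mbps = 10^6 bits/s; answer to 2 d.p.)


Formula: Mbps = payload_bytes * RPS * 8 / 1e6
Payload per request = 302 KB = 302 * 1024 = 309248 bytes
Total bytes/sec = 309248 * 1769 = 547059712
Total bits/sec = 547059712 * 8 = 4376477696
Mbps = 4376477696 / 1e6 = 4376.48

4376.48 Mbps


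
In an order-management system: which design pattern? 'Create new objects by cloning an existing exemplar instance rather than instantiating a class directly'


This matches the Prototype pattern

Prototype


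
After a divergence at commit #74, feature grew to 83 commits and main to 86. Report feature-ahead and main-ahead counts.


Common ancestor: commit #74
feature commits after divergence: 83 - 74 = 9
main commits after divergence: 86 - 74 = 12
feature is 9 commits ahead of main
main is 12 commits ahead of feature

feature ahead: 9, main ahead: 12


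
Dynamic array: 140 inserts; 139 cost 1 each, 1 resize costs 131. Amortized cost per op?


Formula: Amortized cost = Total cost / Operations
Total cost = (139 * 1) + (1 * 131)
Total cost = 139 + 131 = 270
Amortized = 270 / 140 = 1.9286

1.9286


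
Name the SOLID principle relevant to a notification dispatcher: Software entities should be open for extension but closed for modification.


This describes the Open/Closed Principle (OCP)

Open/Closed Principle (OCP)


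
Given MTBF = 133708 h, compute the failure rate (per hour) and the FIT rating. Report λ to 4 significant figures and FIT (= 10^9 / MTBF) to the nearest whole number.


Formula: λ = 1 / MTBF; FIT = λ × 1e9 = 1e9 / MTBF
λ = 1 / 133708 ≈ 7.479e-06 failures/hour
FIT = 1e9 / 133708 ≈ 7479 failures per 1e9 hours (nearest whole number)

λ = 7.479e-06 /h, FIT = 7479


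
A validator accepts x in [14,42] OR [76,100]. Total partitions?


Valid ranges: [14,42] and [76,100]
Class 1: x < 14 — invalid
Class 2: 14 ≤ x ≤ 42 — valid
Class 3: 42 < x < 76 — invalid (gap between ranges)
Class 4: 76 ≤ x ≤ 100 — valid
Class 5: x > 100 — invalid
Total equivalence classes: 5

5 equivalence classes


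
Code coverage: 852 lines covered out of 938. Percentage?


Coverage = covered / total * 100
Coverage = 852 / 938 * 100
Coverage = 90.83%

90.83%


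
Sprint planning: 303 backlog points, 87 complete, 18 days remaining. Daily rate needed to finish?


Formula: Required rate = Remaining points / Days left
Remaining = 303 - 87 = 216 points
Required rate = 216 / 18 = 12.0 points/day

12.0 points/day


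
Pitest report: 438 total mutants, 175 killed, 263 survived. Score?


Mutation score = killed / total * 100
Mutation score = 175 / 438 * 100
Mutation score = 39.95%

39.95%


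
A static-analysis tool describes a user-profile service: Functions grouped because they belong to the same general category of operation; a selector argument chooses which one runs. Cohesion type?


Reasoning: Grouped by category of activity, not by data or sequence
Type: Logical cohesion

Logical cohesion


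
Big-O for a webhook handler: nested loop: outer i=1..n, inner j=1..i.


Reasoning: triangle: n(n+1)/2 ~ n^2/2
Complexity: O(n^2)

O(n^2)


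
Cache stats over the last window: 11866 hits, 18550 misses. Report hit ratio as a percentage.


Formula: hit rate = hits / (hits + misses) * 100
hit rate = 11866 / (11866 + 18550) * 100
hit rate = 11866 / 30416 * 100
hit rate = 39.01%

39.01%


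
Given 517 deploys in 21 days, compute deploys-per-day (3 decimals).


Formula: deployments per day = releases / days
= 517 / 21
= 24.619 deploys/day
(equivalently, 172.33 deploys/week)

24.619 deploys/day


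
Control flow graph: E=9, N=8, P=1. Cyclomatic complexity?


Formula: V(G) = E - N + 2P
V(G) = 9 - 8 + 2*1
V(G) = 1 + 2
V(G) = 3

3


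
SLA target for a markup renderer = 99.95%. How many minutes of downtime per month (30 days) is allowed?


Formula: allowed downtime = period * (100 - SLA) / 100
Period (month (30 days)) = 43200 minutes
Unavailability fraction = (100 - 99.95) / 100
Allowed downtime = 43200 * (100 - 99.95) / 100
Allowed downtime = 21.6 minutes

21.6 minutes
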